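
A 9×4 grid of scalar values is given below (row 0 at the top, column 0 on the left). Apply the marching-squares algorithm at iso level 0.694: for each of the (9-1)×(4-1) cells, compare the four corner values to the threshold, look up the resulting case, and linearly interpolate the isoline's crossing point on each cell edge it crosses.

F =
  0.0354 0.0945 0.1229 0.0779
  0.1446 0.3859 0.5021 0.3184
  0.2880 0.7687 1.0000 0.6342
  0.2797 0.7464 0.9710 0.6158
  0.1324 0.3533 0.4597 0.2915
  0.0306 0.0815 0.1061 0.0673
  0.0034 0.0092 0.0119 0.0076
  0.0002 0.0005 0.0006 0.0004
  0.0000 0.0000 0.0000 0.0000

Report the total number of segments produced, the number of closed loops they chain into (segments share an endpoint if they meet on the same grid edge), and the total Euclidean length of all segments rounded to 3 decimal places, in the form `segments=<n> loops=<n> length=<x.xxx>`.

segments=8 loops=1 length=6.578

cell (1,0): code 0100 → (1.805,1.000)–(2.000,0.845)
cell (1,1): code 1100 → (1.385,2.000)–(1.805,1.000)
cell (1,2): code 1000 → (2.000,2.837)–(1.385,2.000)
cell (2,0): code 0110 → (2.000,0.845)–(3.000,0.888)
cell (2,2): code 1001 → (3.000,2.780)–(2.000,2.837)
cell (3,0): code 0010 → (3.000,0.888)–(3.133,1.000)
cell (3,1): code 0011 → (3.133,1.000)–(3.542,2.000)
cell (3,2): code 0001 → (3.542,2.000)–(3.000,2.780)
total: 8 segments, chained into 1 closed loop(s), length Σ = 6.578453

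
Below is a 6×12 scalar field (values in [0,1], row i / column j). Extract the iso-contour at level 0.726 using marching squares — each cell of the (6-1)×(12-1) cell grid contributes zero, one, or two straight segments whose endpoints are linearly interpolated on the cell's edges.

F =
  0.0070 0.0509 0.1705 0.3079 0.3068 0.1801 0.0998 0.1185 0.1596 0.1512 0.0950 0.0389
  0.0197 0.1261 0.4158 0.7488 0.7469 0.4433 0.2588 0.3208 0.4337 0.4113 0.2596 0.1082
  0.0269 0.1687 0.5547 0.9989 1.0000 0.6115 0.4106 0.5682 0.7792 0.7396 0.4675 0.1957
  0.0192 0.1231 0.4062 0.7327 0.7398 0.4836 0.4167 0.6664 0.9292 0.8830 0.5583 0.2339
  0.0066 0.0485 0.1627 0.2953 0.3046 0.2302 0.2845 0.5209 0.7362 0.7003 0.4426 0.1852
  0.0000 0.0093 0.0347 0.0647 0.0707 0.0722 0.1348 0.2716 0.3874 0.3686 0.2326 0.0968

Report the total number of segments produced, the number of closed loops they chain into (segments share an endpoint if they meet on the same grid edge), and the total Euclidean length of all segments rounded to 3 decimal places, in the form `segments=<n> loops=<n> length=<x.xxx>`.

segments=20 loops=2 length=13.816

cell (0,2): code 0100 → (0.948,3.000)–(1.000,2.932)
cell (0,3): code 1100 → (0.953,4.000)–(0.948,3.000)
cell (0,4): code 1000 → (1.000,4.069)–(0.953,4.000)
cell (1,2): code 0110 → (1.000,2.932)–(2.000,2.386)
cell (1,4): code 1001 → (2.000,4.705)–(1.000,4.069)
cell (1,7): code 0100 → (1.846,8.000)–(2.000,7.748)
cell (1,8): code 1100 → (1.959,9.000)–(1.846,8.000)
cell (1,9): code 1000 → (2.000,9.050)–(1.959,9.000)
cell (2,2): code 0110 → (2.000,2.386)–(3.000,2.979)
cell (2,4): code 1001 → (3.000,4.054)–(2.000,4.705)
cell (2,7): code 0110 → (2.000,7.748)–(3.000,7.227)
cell (2,9): code 1001 → (3.000,9.484)–(2.000,9.050)
cell (3,2): code 0010 → (3.000,2.979)–(3.015,3.000)
cell (3,3): code 0011 → (3.015,3.000)–(3.032,4.000)
cell (3,4): code 0001 → (3.032,4.000)–(3.000,4.054)
cell (3,7): code 0110 → (3.000,7.227)–(4.000,7.953)
cell (3,8): code 1011 → (4.000,8.284)–(3.859,9.000)
cell (3,9): code 0001 → (3.859,9.000)–(3.000,9.484)
cell (4,7): code 0010 → (4.000,7.953)–(4.029,8.000)
cell (4,8): code 0001 → (4.029,8.000)–(4.000,8.284)
total: 20 segments, chained into 2 closed loop(s), length Σ = 13.815588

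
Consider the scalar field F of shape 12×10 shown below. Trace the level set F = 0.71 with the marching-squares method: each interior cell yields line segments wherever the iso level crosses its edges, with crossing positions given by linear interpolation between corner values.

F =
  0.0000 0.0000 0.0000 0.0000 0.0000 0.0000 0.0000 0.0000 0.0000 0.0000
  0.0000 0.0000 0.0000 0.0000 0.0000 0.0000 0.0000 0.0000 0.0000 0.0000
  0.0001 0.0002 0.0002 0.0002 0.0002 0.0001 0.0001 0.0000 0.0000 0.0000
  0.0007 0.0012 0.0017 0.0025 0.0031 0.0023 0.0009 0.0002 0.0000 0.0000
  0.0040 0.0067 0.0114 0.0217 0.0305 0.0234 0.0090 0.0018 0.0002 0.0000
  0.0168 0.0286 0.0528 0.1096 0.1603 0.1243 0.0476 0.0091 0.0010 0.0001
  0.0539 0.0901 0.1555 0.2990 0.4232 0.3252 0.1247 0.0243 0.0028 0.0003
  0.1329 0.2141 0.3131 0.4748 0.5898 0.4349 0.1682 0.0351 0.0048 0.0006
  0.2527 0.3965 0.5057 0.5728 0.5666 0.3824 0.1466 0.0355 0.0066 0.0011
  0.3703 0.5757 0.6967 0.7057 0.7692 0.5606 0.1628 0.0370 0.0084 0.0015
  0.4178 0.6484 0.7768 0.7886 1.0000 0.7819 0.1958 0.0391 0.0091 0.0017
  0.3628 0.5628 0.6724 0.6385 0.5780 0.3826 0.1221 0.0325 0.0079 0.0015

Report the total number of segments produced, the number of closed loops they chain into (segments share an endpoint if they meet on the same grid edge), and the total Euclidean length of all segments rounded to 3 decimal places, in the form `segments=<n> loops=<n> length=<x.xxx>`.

segments=12 loops=1 length=8.974

cell (8,3): code 0100 → (8.708,4.000)–(9.000,3.068)
cell (8,4): code 1000 → (9.000,4.284)–(8.708,4.000)
cell (9,1): code 0100 → (9.166,2.000)–(10.000,1.480)
cell (9,2): code 1100 → (9.052,3.000)–(9.166,2.000)
cell (9,3): code 1110 → (9.000,3.068)–(9.052,3.000)
cell (9,4): code 1101 → (9.675,5.000)–(9.000,4.284)
cell (9,5): code 1000 → (10.000,5.123)–(9.675,5.000)
cell (10,1): code 0010 → (10.000,1.480)–(10.640,2.000)
cell (10,2): code 0011 → (10.640,2.000)–(10.524,3.000)
cell (10,3): code 0011 → (10.524,3.000)–(10.687,4.000)
cell (10,4): code 0011 → (10.687,4.000)–(10.180,5.000)
cell (10,5): code 0001 → (10.180,5.000)–(10.000,5.123)
total: 12 segments, chained into 1 closed loop(s), length Σ = 8.974379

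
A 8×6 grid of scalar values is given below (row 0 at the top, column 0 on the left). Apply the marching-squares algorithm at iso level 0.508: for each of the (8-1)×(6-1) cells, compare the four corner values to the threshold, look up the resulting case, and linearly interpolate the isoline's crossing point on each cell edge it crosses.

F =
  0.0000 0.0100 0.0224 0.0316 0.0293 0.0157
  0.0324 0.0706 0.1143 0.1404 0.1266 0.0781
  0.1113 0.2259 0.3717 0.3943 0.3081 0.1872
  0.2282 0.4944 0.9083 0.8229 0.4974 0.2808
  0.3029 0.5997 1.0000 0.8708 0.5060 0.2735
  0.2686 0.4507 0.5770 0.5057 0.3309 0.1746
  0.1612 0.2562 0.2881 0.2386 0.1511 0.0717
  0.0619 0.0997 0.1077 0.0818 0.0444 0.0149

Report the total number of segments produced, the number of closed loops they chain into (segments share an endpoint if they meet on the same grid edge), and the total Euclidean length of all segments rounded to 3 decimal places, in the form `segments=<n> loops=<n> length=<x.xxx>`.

cell (2,1): code 0100 → (2.254,2.000)–(3.000,1.033)
cell (2,2): code 1100 → (2.265,3.000)–(2.254,2.000)
cell (2,3): code 1000 → (3.000,3.967)–(2.265,3.000)
cell (3,0): code 0100 → (3.129,1.000)–(4.000,0.691)
cell (3,1): code 1110 → (3.000,1.033)–(3.129,1.000)
cell (3,3): code 1001 → (4.000,3.995)–(3.000,3.967)
cell (4,0): code 0010 → (4.000,0.691)–(4.615,1.000)
cell (4,1): code 0111 → (4.615,1.000)–(5.000,1.454)
cell (4,2): code 1011 → (5.000,2.968)–(4.994,3.000)
cell (4,3): code 0001 → (4.994,3.000)–(4.000,3.995)
cell (5,1): code 0010 → (5.000,1.454)–(5.239,2.000)
cell (5,2): code 0001 → (5.239,2.000)–(5.000,2.968)
total: 12 segments, chained into 1 closed loop(s), length Σ = 9.809098

segments=12 loops=1 length=9.809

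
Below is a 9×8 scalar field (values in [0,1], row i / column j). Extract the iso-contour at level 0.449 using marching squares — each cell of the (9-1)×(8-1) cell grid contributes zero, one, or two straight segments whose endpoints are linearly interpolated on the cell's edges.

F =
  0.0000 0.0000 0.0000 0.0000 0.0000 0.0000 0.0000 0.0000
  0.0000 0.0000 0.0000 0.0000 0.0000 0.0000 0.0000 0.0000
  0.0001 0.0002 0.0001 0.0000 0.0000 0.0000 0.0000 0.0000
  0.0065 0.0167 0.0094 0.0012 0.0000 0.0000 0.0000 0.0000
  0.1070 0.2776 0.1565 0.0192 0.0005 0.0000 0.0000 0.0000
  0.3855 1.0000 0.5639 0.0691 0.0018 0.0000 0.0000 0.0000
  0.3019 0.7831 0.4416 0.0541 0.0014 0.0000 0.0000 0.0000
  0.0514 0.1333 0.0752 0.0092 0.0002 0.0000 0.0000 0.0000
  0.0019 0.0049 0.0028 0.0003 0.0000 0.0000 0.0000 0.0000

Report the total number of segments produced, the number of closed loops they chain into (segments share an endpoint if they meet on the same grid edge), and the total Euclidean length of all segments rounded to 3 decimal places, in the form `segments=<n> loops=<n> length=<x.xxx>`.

segments=8 loops=1 length=6.674

cell (4,0): code 0100 → (4.237,1.000)–(5.000,0.103)
cell (4,1): code 1100 → (4.718,2.000)–(4.237,1.000)
cell (4,2): code 1000 → (5.000,2.232)–(4.718,2.000)
cell (5,0): code 0110 → (5.000,0.103)–(6.000,0.306)
cell (5,1): code 1011 → (6.000,1.978)–(5.939,2.000)
cell (5,2): code 0001 → (5.939,2.000)–(5.000,2.232)
cell (6,0): code 0010 → (6.000,0.306)–(6.514,1.000)
cell (6,1): code 0001 → (6.514,1.000)–(6.000,1.978)
total: 8 segments, chained into 1 closed loop(s), length Σ = 6.673527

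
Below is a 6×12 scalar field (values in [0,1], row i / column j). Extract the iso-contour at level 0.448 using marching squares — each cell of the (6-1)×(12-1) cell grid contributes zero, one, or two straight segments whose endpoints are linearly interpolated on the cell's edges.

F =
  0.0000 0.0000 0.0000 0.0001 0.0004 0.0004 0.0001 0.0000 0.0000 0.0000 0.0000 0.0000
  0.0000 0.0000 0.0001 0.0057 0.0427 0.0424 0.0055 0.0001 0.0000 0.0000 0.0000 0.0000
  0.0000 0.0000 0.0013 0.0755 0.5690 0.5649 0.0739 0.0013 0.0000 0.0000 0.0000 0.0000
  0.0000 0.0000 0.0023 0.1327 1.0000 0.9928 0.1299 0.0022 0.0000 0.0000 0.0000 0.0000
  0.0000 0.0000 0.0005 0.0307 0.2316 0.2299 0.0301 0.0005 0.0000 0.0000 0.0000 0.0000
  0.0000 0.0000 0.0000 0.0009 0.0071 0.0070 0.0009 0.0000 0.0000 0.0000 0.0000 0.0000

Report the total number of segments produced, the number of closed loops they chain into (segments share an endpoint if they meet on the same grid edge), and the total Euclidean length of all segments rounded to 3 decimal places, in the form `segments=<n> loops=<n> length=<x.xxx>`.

cell (1,3): code 0100 → (1.770,4.000)–(2.000,3.755)
cell (1,4): code 1100 → (1.776,5.000)–(1.770,4.000)
cell (1,5): code 1000 → (2.000,5.238)–(1.776,5.000)
cell (2,3): code 0110 → (2.000,3.755)–(3.000,3.364)
cell (2,5): code 1001 → (3.000,5.631)–(2.000,5.238)
cell (3,3): code 0010 → (3.000,3.364)–(3.718,4.000)
cell (3,4): code 0011 → (3.718,4.000)–(3.714,5.000)
cell (3,5): code 0001 → (3.714,5.000)–(3.000,5.631)
total: 8 segments, chained into 1 closed loop(s), length Σ = 6.724186

segments=8 loops=1 length=6.724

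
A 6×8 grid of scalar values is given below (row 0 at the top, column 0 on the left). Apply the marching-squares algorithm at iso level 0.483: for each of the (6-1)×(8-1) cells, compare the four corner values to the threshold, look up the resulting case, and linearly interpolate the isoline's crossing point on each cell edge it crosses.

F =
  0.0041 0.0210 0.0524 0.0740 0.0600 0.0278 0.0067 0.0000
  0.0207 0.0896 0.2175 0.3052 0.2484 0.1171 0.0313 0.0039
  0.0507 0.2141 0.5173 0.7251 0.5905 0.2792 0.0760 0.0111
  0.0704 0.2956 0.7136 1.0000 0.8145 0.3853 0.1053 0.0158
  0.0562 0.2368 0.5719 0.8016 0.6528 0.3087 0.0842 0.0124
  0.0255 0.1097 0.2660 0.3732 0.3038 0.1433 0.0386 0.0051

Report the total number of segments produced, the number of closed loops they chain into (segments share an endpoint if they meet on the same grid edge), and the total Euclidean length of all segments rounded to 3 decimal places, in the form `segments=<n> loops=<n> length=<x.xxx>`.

cell (1,1): code 0100 → (1.886,2.000)–(2.000,1.887)
cell (1,2): code 1100 → (1.423,3.000)–(1.886,2.000)
cell (1,3): code 1100 → (1.686,4.000)–(1.423,3.000)
cell (1,4): code 1000 → (2.000,4.345)–(1.686,4.000)
cell (2,1): code 0110 → (2.000,1.887)–(3.000,1.448)
cell (2,4): code 1001 → (3.000,4.772)–(2.000,4.345)
cell (3,1): code 0110 → (3.000,1.448)–(4.000,1.735)
cell (3,4): code 1001 → (4.000,4.493)–(3.000,4.772)
cell (4,1): code 0010 → (4.000,1.735)–(4.291,2.000)
cell (4,2): code 0011 → (4.291,2.000)–(4.744,3.000)
cell (4,3): code 0011 → (4.744,3.000)–(4.487,4.000)
cell (4,4): code 0001 → (4.487,4.000)–(4.000,4.493)
total: 12 segments, chained into 1 closed loop(s), length Σ = 10.237791

segments=12 loops=1 length=10.238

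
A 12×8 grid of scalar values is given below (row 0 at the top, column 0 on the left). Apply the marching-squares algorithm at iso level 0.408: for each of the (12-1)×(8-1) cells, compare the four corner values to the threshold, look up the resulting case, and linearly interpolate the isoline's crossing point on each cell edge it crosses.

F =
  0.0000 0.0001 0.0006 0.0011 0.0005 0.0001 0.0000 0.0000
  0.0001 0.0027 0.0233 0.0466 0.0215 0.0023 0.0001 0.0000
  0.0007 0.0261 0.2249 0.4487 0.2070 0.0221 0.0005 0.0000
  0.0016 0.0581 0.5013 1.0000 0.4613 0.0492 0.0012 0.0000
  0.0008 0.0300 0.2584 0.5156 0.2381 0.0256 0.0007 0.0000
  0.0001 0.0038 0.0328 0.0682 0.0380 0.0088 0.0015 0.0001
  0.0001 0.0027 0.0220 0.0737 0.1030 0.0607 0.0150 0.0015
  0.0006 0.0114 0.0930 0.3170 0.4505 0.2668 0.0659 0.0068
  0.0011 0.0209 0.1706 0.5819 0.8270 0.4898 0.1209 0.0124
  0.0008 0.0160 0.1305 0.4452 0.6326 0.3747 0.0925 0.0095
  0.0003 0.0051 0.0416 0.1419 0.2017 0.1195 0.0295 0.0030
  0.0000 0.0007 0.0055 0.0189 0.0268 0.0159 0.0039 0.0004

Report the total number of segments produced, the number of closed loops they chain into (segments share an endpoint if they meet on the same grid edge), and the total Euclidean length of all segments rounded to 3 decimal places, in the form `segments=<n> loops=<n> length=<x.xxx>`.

segments=24 loops=2 length=14.661

cell (1,2): code 0100 → (1.899,3.000)–(2.000,2.818)
cell (1,3): code 1000 → (2.000,3.168)–(1.899,3.000)
cell (2,1): code 0100 → (2.662,2.000)–(3.000,1.789)
cell (2,2): code 1110 → (2.000,2.818)–(2.662,2.000)
cell (2,3): code 1101 → (2.790,4.000)–(2.000,3.168)
cell (2,4): code 1000 → (3.000,4.129)–(2.790,4.000)
cell (3,1): code 0010 → (3.000,1.789)–(3.384,2.000)
cell (3,2): code 0111 → (3.384,2.000)–(4.000,2.582)
cell (3,3): code 1011 → (4.000,3.388)–(3.239,4.000)
cell (3,4): code 0001 → (3.239,4.000)–(3.000,4.129)
cell (4,2): code 0010 → (4.000,2.582)–(4.241,3.000)
cell (4,3): code 0001 → (4.241,3.000)–(4.000,3.388)
cell (6,3): code 0100 → (6.878,4.000)–(7.000,3.682)
cell (6,4): code 1000 → (7.000,4.231)–(6.878,4.000)
cell (7,2): code 0100 → (7.344,3.000)–(8.000,2.577)
cell (7,3): code 1110 → (7.000,3.682)–(7.344,3.000)
cell (7,4): code 1101 → (7.633,5.000)–(7.000,4.231)
cell (7,5): code 1000 → (8.000,5.222)–(7.633,5.000)
cell (8,2): code 0110 → (8.000,2.577)–(9.000,2.882)
cell (8,4): code 1011 → (9.000,4.871)–(8.711,5.000)
cell (8,5): code 0001 → (8.711,5.000)–(8.000,5.222)
cell (9,2): code 0010 → (9.000,2.882)–(9.123,3.000)
cell (9,3): code 0011 → (9.123,3.000)–(9.521,4.000)
cell (9,4): code 0001 → (9.521,4.000)–(9.000,4.871)
total: 24 segments, chained into 2 closed loop(s), length Σ = 14.660983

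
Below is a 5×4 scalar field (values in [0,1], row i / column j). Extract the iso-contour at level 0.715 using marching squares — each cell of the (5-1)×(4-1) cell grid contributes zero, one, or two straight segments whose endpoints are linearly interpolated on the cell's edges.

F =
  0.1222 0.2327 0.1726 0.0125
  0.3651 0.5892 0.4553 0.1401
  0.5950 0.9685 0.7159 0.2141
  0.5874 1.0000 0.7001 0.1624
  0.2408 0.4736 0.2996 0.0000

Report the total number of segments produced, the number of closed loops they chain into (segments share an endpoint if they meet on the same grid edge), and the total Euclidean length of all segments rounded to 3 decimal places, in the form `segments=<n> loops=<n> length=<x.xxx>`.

segments=8 loops=1 length=6.130

cell (1,0): code 0100 → (1.332,1.000)–(2.000,0.321)
cell (1,1): code 1100 → (1.997,2.000)–(1.332,1.000)
cell (1,2): code 1000 → (2.000,2.002)–(1.997,2.000)
cell (2,0): code 0110 → (2.000,0.321)–(3.000,0.309)
cell (2,1): code 1011 → (3.000,1.950)–(2.057,2.000)
cell (2,2): code 0001 → (2.057,2.000)–(2.000,2.002)
cell (3,0): code 0010 → (3.000,0.309)–(3.541,1.000)
cell (3,1): code 0001 → (3.541,1.000)–(3.000,1.950)
total: 8 segments, chained into 1 closed loop(s), length Σ = 6.130063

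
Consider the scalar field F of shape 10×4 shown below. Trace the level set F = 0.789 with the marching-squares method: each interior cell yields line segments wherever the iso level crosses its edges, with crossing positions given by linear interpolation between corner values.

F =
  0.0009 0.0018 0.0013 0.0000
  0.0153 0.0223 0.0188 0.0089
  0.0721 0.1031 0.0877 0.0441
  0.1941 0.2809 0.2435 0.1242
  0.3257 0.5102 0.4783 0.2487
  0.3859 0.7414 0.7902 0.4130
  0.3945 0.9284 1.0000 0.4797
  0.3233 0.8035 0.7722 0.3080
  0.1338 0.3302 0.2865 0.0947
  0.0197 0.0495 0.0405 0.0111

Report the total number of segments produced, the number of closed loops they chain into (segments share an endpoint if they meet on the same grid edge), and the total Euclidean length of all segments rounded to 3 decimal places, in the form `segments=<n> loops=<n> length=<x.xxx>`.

cell (4,1): code 0100 → (4.996,2.000)–(5.000,1.975)
cell (4,2): code 1000 → (5.000,2.003)–(4.996,2.000)
cell (5,0): code 0100 → (5.255,1.000)–(6.000,0.739)
cell (5,1): code 1110 → (5.000,1.975)–(5.255,1.000)
cell (5,2): code 1001 → (6.000,2.406)–(5.000,2.003)
cell (6,0): code 0110 → (6.000,0.739)–(7.000,0.970)
cell (6,1): code 1011 → (7.000,1.463)–(6.926,2.000)
cell (6,2): code 0001 → (6.926,2.000)–(6.000,2.406)
cell (7,0): code 0010 → (7.000,0.970)–(7.031,1.000)
cell (7,1): code 0001 → (7.031,1.000)–(7.000,1.463)
total: 10 segments, chained into 1 closed loop(s), length Σ = 5.992245

segments=10 loops=1 length=5.992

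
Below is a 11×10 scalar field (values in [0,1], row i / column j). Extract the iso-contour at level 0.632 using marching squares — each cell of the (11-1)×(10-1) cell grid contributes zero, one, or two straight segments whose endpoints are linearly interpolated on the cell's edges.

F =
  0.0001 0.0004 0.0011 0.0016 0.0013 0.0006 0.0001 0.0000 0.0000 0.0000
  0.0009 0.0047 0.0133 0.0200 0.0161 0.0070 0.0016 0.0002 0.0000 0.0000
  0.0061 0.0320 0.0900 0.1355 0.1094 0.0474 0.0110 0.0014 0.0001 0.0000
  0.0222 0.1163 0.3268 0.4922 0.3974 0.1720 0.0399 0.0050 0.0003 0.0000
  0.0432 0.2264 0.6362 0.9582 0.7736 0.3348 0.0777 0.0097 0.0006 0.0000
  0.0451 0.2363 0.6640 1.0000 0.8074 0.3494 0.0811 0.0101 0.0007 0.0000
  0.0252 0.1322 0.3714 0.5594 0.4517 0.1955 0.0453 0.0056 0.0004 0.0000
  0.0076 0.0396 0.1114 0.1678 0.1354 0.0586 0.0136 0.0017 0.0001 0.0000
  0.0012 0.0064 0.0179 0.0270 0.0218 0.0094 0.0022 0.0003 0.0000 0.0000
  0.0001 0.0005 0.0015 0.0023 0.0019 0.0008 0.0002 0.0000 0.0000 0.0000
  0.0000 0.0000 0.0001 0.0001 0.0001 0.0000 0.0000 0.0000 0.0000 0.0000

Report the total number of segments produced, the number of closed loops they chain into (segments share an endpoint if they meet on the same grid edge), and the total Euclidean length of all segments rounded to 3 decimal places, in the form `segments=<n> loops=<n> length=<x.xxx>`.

cell (3,1): code 0100 → (3.986,2.000)–(4.000,1.990)
cell (3,2): code 1100 → (3.300,3.000)–(3.986,2.000)
cell (3,3): code 1100 → (3.624,4.000)–(3.300,3.000)
cell (3,4): code 1000 → (4.000,4.323)–(3.624,4.000)
cell (4,1): code 0110 → (4.000,1.990)–(5.000,1.925)
cell (4,4): code 1001 → (5.000,4.383)–(4.000,4.323)
cell (5,1): code 0010 → (5.000,1.925)–(5.109,2.000)
cell (5,2): code 0011 → (5.109,2.000)–(5.835,3.000)
cell (5,3): code 0011 → (5.835,3.000)–(5.493,4.000)
cell (5,4): code 0001 → (5.493,4.000)–(5.000,4.383)
total: 10 segments, chained into 1 closed loop(s), length Σ = 7.830112

segments=10 loops=1 length=7.830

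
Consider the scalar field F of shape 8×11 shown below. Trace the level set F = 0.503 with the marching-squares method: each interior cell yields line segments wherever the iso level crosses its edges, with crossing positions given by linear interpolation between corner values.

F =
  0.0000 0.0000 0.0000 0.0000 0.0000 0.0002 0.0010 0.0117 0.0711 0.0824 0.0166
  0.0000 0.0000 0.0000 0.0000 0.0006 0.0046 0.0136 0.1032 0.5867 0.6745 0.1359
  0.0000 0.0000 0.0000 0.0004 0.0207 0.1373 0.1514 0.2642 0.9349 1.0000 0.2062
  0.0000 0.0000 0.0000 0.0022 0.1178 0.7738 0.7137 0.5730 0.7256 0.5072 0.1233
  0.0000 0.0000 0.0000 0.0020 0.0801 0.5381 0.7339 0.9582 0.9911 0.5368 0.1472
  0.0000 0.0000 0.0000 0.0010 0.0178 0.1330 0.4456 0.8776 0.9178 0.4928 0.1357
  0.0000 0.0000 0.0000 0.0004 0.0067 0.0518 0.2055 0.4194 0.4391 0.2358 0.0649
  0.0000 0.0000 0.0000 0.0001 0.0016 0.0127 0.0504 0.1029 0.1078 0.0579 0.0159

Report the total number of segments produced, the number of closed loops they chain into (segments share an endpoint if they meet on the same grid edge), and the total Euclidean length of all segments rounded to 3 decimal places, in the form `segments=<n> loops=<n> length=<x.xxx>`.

cell (0,7): code 0100 → (0.838,8.000)–(1.000,7.827)
cell (0,8): code 1100 → (0.710,9.000)–(0.838,8.000)
cell (0,9): code 1000 → (1.000,9.318)–(0.710,9.000)
cell (1,7): code 0110 → (1.000,7.827)–(2.000,7.356)
cell (1,9): code 1001 → (2.000,9.626)–(1.000,9.318)
cell (2,4): code 0100 → (2.575,5.000)–(3.000,4.587)
cell (2,5): code 1100 → (2.625,6.000)–(2.575,5.000)
cell (2,6): code 1100 → (2.773,7.000)–(2.625,6.000)
cell (2,7): code 1110 → (2.000,7.356)–(2.773,7.000)
cell (2,9): code 1001 → (3.000,9.011)–(2.000,9.626)
cell (3,4): code 0110 → (3.000,4.587)–(4.000,4.923)
cell (3,9): code 1001 → (4.000,9.087)–(3.000,9.011)
cell (4,4): code 0010 → (4.000,4.923)–(4.087,5.000)
cell (4,5): code 0011 → (4.087,5.000)–(4.801,6.000)
cell (4,6): code 0111 → (4.801,6.000)–(5.000,6.133)
cell (4,8): code 1011 → (5.000,8.976)–(4.768,9.000)
cell (4,9): code 0001 → (4.768,9.000)–(4.000,9.087)
cell (5,6): code 0010 → (5.000,6.133)–(5.818,7.000)
cell (5,7): code 0011 → (5.818,7.000)–(5.867,8.000)
cell (5,8): code 0001 → (5.867,8.000)–(5.000,8.976)
total: 20 segments, chained into 1 closed loop(s), length Σ = 16.603821

segments=20 loops=1 length=16.604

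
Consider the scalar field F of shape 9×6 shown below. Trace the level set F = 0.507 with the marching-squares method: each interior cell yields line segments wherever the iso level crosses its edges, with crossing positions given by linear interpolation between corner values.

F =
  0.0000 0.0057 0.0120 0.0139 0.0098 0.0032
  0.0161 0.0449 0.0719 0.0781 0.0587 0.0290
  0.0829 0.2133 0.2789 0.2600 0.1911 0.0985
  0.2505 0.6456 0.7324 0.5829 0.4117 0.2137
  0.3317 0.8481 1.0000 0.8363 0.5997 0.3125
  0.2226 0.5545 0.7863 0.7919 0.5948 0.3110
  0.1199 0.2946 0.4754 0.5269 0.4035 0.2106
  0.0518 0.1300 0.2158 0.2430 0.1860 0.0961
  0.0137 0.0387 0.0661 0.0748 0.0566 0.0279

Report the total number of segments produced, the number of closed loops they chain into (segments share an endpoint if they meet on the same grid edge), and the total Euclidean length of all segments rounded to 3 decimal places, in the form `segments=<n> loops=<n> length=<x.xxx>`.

segments=16 loops=1 length=11.745

cell (2,0): code 0100 → (2.679,1.000)–(3.000,0.649)
cell (2,1): code 1100 → (2.503,2.000)–(2.679,1.000)
cell (2,2): code 1100 → (2.765,3.000)–(2.503,2.000)
cell (2,3): code 1000 → (3.000,3.443)–(2.765,3.000)
cell (3,0): code 0110 → (3.000,0.649)–(4.000,0.339)
cell (3,3): code 1101 → (3.507,4.000)–(3.000,3.443)
cell (3,4): code 1000 → (4.000,4.323)–(3.507,4.000)
cell (4,0): code 0110 → (4.000,0.339)–(5.000,0.857)
cell (4,4): code 1001 → (5.000,4.309)–(4.000,4.323)
cell (5,0): code 0010 → (5.000,0.857)–(5.183,1.000)
cell (5,1): code 0011 → (5.183,1.000)–(5.898,2.000)
cell (5,2): code 0111 → (5.898,2.000)–(6.000,2.614)
cell (5,3): code 1011 → (6.000,3.161)–(5.459,4.000)
cell (5,4): code 0001 → (5.459,4.000)–(5.000,4.309)
cell (6,2): code 0010 → (6.000,2.614)–(6.070,3.000)
cell (6,3): code 0001 → (6.070,3.000)–(6.000,3.161)
total: 16 segments, chained into 1 closed loop(s), length Σ = 11.745228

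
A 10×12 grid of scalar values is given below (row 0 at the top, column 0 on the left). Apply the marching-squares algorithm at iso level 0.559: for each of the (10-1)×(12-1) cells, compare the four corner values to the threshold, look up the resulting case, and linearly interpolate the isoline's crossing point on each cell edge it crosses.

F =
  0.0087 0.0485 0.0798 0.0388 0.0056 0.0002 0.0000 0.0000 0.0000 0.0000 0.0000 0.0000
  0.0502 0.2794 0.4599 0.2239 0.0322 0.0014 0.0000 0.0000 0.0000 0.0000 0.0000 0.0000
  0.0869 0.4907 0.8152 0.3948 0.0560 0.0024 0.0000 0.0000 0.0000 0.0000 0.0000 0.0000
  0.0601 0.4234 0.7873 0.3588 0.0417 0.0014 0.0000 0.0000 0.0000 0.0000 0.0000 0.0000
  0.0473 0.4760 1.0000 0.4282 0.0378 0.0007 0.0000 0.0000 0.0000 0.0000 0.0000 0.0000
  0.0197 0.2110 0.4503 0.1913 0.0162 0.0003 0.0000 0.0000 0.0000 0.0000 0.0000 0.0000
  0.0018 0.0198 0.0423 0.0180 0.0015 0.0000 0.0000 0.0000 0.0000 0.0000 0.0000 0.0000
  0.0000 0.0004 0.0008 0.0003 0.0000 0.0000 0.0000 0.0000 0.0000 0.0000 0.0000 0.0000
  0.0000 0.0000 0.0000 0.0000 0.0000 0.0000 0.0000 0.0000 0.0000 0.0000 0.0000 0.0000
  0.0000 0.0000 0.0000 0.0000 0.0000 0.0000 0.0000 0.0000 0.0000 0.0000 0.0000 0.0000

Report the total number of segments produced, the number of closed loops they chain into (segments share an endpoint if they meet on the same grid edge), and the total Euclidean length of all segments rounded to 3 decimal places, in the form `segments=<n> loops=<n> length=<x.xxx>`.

cell (1,1): code 0100 → (1.279,2.000)–(2.000,1.210)
cell (1,2): code 1000 → (2.000,2.609)–(1.279,2.000)
cell (2,1): code 0110 → (2.000,1.210)–(3.000,1.373)
cell (2,2): code 1001 → (3.000,2.533)–(2.000,2.609)
cell (3,1): code 0110 → (3.000,1.373)–(4.000,1.158)
cell (3,2): code 1001 → (4.000,2.771)–(3.000,2.533)
cell (4,1): code 0010 → (4.000,1.158)–(4.802,2.000)
cell (4,2): code 0001 → (4.802,2.000)–(4.000,2.771)
total: 8 segments, chained into 1 closed loop(s), length Σ = 8.355657

segments=8 loops=1 length=8.356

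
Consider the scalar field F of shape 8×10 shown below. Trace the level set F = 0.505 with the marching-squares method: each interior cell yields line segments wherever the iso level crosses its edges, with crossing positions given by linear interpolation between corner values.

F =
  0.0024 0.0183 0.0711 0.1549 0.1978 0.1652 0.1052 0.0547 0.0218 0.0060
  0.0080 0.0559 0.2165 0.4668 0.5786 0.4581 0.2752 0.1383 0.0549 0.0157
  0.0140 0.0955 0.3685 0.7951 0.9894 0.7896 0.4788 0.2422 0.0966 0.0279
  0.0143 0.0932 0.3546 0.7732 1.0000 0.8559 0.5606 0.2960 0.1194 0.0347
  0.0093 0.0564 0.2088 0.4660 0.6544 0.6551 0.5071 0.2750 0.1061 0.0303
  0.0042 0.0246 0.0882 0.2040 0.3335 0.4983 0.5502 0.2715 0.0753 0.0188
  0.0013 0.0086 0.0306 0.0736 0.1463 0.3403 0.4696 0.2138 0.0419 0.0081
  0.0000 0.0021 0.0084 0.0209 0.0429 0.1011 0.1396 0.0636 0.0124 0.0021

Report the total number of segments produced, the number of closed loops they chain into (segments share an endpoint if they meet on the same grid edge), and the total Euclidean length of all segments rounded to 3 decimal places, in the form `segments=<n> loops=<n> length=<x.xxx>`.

segments=18 loops=1 length=13.662

cell (0,3): code 0100 → (0.807,4.000)–(1.000,3.342)
cell (0,4): code 1000 → (1.000,4.611)–(0.807,4.000)
cell (1,2): code 0100 → (1.116,3.000)–(2.000,2.320)
cell (1,3): code 1110 → (1.000,3.342)–(1.116,3.000)
cell (1,4): code 1101 → (1.141,5.000)–(1.000,4.611)
cell (1,5): code 1000 → (2.000,5.916)–(1.141,5.000)
cell (2,2): code 0110 → (2.000,2.320)–(3.000,2.359)
cell (2,5): code 1101 → (2.320,6.000)–(2.000,5.916)
cell (2,6): code 1000 → (3.000,6.210)–(2.320,6.000)
cell (3,2): code 0010 → (3.000,2.359)–(3.873,3.000)
cell (3,3): code 0111 → (3.873,3.000)–(4.000,3.207)
cell (3,6): code 1001 → (4.000,6.009)–(3.000,6.210)
cell (4,3): code 0010 → (4.000,3.207)–(4.466,4.000)
cell (4,4): code 0011 → (4.466,4.000)–(4.957,5.000)
cell (4,5): code 0111 → (4.957,5.000)–(5.000,5.129)
cell (4,6): code 1001 → (5.000,6.162)–(4.000,6.009)
cell (5,5): code 0010 → (5.000,5.129)–(5.561,6.000)
cell (5,6): code 0001 → (5.561,6.000)–(5.000,6.162)
total: 18 segments, chained into 1 closed loop(s), length Σ = 13.662410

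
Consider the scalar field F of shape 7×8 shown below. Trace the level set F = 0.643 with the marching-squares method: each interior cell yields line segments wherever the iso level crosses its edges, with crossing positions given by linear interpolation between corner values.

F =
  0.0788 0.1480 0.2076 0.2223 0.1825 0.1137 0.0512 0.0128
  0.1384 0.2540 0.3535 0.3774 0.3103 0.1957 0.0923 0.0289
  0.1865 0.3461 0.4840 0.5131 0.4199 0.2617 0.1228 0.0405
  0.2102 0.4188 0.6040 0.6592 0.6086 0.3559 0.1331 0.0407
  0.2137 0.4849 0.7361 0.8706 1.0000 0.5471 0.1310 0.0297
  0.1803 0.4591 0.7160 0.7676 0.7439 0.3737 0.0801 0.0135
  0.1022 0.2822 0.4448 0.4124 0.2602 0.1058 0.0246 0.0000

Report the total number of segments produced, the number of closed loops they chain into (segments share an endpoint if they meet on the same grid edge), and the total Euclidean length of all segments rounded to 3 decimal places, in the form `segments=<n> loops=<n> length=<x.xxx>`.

cell (2,2): code 0100 → (2.889,3.000)–(3.000,2.707)
cell (2,3): code 1000 → (3.000,3.320)–(2.889,3.000)
cell (3,1): code 0100 → (3.295,2.000)–(4.000,1.629)
cell (3,2): code 1110 → (3.000,2.707)–(3.295,2.000)
cell (3,3): code 1101 → (3.088,4.000)–(3.000,3.320)
cell (3,4): code 1000 → (4.000,4.788)–(3.088,4.000)
cell (4,1): code 0110 → (4.000,1.629)–(5.000,1.716)
cell (4,4): code 1001 → (5.000,4.273)–(4.000,4.788)
cell (5,1): code 0010 → (5.000,1.716)–(5.269,2.000)
cell (5,2): code 0011 → (5.269,2.000)–(5.351,3.000)
cell (5,3): code 0011 → (5.351,3.000)–(5.209,4.000)
cell (5,4): code 0001 → (5.209,4.000)–(5.000,4.273)
total: 12 segments, chained into 1 closed loop(s), length Σ = 8.982454

segments=12 loops=1 length=8.982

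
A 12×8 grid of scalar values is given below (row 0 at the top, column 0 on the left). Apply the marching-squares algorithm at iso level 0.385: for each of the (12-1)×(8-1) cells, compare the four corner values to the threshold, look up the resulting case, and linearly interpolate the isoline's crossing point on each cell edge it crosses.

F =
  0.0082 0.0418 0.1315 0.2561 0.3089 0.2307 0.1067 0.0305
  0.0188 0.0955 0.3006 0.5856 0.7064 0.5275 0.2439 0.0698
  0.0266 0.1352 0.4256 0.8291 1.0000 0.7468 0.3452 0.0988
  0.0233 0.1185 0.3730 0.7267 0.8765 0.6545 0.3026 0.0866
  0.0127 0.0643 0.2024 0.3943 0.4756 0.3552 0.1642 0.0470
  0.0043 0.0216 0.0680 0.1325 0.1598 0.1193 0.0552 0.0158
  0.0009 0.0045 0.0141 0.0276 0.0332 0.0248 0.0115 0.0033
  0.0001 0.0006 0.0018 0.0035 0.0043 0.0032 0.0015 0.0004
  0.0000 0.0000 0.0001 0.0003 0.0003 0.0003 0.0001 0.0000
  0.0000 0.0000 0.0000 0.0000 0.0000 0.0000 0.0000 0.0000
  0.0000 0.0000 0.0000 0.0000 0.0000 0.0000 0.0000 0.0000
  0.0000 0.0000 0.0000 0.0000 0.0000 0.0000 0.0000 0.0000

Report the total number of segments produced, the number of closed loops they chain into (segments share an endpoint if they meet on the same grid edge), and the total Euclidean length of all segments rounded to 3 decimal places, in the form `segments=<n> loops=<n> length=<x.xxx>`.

segments=16 loops=1 length=12.592

cell (0,2): code 0100 → (0.391,3.000)–(1.000,2.296)
cell (0,3): code 1100 → (0.191,4.000)–(0.391,3.000)
cell (0,4): code 1100 → (0.520,5.000)–(0.191,4.000)
cell (0,5): code 1000 → (1.000,5.502)–(0.520,5.000)
cell (1,1): code 0100 → (1.675,2.000)–(2.000,1.860)
cell (1,2): code 1110 → (1.000,2.296)–(1.675,2.000)
cell (1,5): code 1001 → (2.000,5.901)–(1.000,5.502)
cell (2,1): code 0010 → (2.000,1.860)–(2.772,2.000)
cell (2,2): code 0111 → (2.772,2.000)–(3.000,2.034)
cell (2,5): code 1001 → (3.000,5.766)–(2.000,5.901)
cell (3,2): code 0110 → (3.000,2.034)–(4.000,2.952)
cell (3,4): code 1011 → (4.000,4.752)–(3.900,5.000)
cell (3,5): code 0001 → (3.900,5.000)–(3.000,5.766)
cell (4,2): code 0010 → (4.000,2.952)–(4.036,3.000)
cell (4,3): code 0011 → (4.036,3.000)–(4.287,4.000)
cell (4,4): code 0001 → (4.287,4.000)–(4.000,4.752)
total: 16 segments, chained into 1 closed loop(s), length Σ = 12.591988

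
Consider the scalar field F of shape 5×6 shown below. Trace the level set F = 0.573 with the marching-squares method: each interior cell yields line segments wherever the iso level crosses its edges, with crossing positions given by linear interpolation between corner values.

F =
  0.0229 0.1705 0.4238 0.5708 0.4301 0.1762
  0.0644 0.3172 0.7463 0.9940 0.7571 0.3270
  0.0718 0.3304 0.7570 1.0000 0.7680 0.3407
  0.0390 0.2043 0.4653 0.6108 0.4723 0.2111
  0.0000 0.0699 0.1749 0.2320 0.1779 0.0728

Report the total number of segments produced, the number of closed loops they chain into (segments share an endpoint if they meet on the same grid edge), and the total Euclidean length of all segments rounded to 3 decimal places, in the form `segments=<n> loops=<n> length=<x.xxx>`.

segments=12 loops=1 length=9.334

cell (0,1): code 0100 → (0.463,2.000)–(1.000,1.596)
cell (0,2): code 1100 → (0.005,3.000)–(0.463,2.000)
cell (0,3): code 1100 → (0.437,4.000)–(0.005,3.000)
cell (0,4): code 1000 → (1.000,4.428)–(0.437,4.000)
cell (1,1): code 0110 → (1.000,1.596)–(2.000,1.569)
cell (1,4): code 1001 → (2.000,4.456)–(1.000,4.428)
cell (2,1): code 0010 → (2.000,1.569)–(2.631,2.000)
cell (2,2): code 0111 → (2.631,2.000)–(3.000,2.740)
cell (2,3): code 1011 → (3.000,3.273)–(2.659,4.000)
cell (2,4): code 0001 → (2.659,4.000)–(2.000,4.456)
cell (3,2): code 0010 → (3.000,2.740)–(3.100,3.000)
cell (3,3): code 0001 → (3.100,3.000)–(3.000,3.273)
total: 12 segments, chained into 1 closed loop(s), length Σ = 9.334189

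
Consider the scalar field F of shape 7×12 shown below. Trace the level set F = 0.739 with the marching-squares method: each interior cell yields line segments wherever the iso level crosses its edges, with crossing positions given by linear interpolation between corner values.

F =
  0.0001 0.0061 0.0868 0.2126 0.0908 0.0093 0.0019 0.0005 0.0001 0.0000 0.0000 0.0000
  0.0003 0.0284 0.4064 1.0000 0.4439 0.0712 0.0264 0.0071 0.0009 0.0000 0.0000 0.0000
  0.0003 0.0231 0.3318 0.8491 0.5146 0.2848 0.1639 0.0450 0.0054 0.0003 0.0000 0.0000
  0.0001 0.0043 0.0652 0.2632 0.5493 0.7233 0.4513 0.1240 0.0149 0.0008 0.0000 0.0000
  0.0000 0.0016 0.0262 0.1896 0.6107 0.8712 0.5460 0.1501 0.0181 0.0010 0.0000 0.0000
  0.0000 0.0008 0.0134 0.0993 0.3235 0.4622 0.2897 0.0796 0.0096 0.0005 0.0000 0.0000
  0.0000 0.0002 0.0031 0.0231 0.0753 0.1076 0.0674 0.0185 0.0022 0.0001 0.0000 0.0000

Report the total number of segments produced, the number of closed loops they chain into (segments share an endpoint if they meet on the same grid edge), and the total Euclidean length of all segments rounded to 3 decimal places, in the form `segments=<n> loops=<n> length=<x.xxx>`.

segments=10 loops=2 length=6.954

cell (0,2): code 0100 → (0.669,3.000)–(1.000,2.560)
cell (0,3): code 1000 → (1.000,3.469)–(0.669,3.000)
cell (1,2): code 0110 → (1.000,2.560)–(2.000,2.787)
cell (1,3): code 1001 → (2.000,3.329)–(1.000,3.469)
cell (2,2): code 0010 → (2.000,2.787)–(2.188,3.000)
cell (2,3): code 0001 → (2.188,3.000)–(2.000,3.329)
cell (3,4): code 0100 → (3.106,5.000)–(4.000,4.493)
cell (3,5): code 1000 → (4.000,5.407)–(3.106,5.000)
cell (4,4): code 0010 → (4.000,4.493)–(4.323,5.000)
cell (4,5): code 0001 → (4.323,5.000)–(4.000,5.407)
total: 10 segments, chained into 2 closed loop(s), length Σ = 6.954197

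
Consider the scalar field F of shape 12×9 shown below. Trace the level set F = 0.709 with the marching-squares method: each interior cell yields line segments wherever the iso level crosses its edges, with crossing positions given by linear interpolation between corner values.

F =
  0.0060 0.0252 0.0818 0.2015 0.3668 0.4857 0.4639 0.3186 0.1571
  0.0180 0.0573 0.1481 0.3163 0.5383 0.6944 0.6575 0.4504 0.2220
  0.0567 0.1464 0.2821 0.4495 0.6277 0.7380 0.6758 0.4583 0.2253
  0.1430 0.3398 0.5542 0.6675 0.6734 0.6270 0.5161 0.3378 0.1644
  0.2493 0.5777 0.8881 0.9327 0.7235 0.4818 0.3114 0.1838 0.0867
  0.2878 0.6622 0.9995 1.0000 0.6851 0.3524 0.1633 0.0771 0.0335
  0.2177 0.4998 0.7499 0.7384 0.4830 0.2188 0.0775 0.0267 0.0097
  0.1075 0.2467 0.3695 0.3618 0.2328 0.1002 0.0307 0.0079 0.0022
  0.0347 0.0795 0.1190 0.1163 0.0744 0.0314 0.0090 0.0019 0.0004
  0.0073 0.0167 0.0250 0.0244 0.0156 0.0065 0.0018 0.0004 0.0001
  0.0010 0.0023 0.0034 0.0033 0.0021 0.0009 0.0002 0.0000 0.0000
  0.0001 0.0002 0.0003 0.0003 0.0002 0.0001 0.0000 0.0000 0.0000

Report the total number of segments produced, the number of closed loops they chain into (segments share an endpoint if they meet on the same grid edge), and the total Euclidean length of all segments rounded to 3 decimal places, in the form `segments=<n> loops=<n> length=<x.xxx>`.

segments=16 loops=2 length=11.595

cell (1,4): code 0100 → (1.335,5.000)–(2.000,4.737)
cell (1,5): code 1000 → (2.000,5.466)–(1.335,5.000)
cell (2,4): code 0010 → (2.000,4.737)–(2.261,5.000)
cell (2,5): code 0001 → (2.261,5.000)–(2.000,5.466)
cell (3,1): code 0100 → (3.464,2.000)–(4.000,1.423)
cell (3,2): code 1100 → (3.156,3.000)–(3.464,2.000)
cell (3,3): code 1100 → (3.711,4.000)–(3.156,3.000)
cell (3,4): code 1000 → (4.000,4.060)–(3.711,4.000)
cell (4,1): code 0110 → (4.000,1.423)–(5.000,1.139)
cell (4,3): code 1011 → (5.000,3.924)–(4.378,4.000)
cell (4,4): code 0001 → (4.378,4.000)–(4.000,4.060)
cell (5,1): code 0110 → (5.000,1.139)–(6.000,1.836)
cell (5,3): code 1001 → (6.000,3.115)–(5.000,3.924)
cell (6,1): code 0010 → (6.000,1.836)–(6.108,2.000)
cell (6,2): code 0011 → (6.108,2.000)–(6.078,3.000)
cell (6,3): code 0001 → (6.078,3.000)–(6.000,3.115)
total: 16 segments, chained into 2 closed loop(s), length Σ = 11.595124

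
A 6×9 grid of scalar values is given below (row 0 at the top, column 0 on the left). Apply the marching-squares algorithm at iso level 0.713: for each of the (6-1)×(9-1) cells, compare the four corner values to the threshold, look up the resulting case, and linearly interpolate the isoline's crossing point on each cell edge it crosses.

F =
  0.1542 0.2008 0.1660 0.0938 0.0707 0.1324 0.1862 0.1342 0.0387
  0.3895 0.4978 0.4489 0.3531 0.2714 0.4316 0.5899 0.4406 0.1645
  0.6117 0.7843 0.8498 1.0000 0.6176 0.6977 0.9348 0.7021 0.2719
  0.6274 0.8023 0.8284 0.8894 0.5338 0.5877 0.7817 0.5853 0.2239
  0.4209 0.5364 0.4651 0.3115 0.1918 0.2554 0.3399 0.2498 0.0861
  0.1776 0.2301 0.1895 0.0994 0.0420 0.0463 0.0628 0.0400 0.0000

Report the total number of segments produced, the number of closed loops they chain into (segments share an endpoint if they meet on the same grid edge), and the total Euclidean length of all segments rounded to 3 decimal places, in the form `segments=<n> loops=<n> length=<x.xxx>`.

segments=16 loops=2 length=13.973

cell (1,0): code 0100 → (1.751,1.000)–(2.000,0.587)
cell (1,1): code 1100 → (1.659,2.000)–(1.751,1.000)
cell (1,2): code 1100 → (1.556,3.000)–(1.659,2.000)
cell (1,3): code 1000 → (2.000,3.751)–(1.556,3.000)
cell (1,5): code 0100 → (1.357,6.000)–(2.000,5.065)
cell (1,6): code 1000 → (2.000,6.953)–(1.357,6.000)
cell (2,0): code 0110 → (2.000,0.587)–(3.000,0.489)
cell (2,3): code 1001 → (3.000,3.496)–(2.000,3.751)
cell (2,5): code 0110 → (2.000,5.065)–(3.000,5.646)
cell (2,6): code 1001 → (3.000,6.350)–(2.000,6.953)
cell (3,0): code 0010 → (3.000,0.489)–(3.336,1.000)
cell (3,1): code 0011 → (3.336,1.000)–(3.318,2.000)
cell (3,2): code 0011 → (3.318,2.000)–(3.305,3.000)
cell (3,3): code 0001 → (3.305,3.000)–(3.000,3.496)
cell (3,5): code 0010 → (3.000,5.646)–(3.156,6.000)
cell (3,6): code 0001 → (3.156,6.000)–(3.000,6.350)
total: 16 segments, chained into 2 closed loop(s), length Σ = 13.973228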